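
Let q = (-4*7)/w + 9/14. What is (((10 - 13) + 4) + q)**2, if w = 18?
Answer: 121/15876 ≈ 0.0076216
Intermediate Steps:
q = -115/126 (q = -4*7/18 + 9/14 = -28*1/18 + 9*(1/14) = -14/9 + 9/14 = -115/126 ≈ -0.91270)
(((10 - 13) + 4) + q)**2 = (((10 - 13) + 4) - 115/126)**2 = ((-3 + 4) - 115/126)**2 = (1 - 115/126)**2 = (11/126)**2 = 121/15876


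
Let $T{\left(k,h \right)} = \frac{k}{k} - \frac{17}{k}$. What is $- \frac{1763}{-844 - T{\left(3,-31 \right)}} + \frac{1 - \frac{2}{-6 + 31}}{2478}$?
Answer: $\frac{81927866}{38997525} \approx 2.1008$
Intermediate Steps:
$T{\left(k,h \right)} = 1 - \frac{17}{k}$
$- \frac{1763}{-844 - T{\left(3,-31 \right)}} + \frac{1 - \frac{2}{-6 + 31}}{2478} = - \frac{1763}{-844 - \frac{-17 + 3}{3}} + \frac{1 - \frac{2}{-6 + 31}}{2478} = - \frac{1763}{-844 - \frac{1}{3} \left(-14\right)} + \left(1 - \frac{2}{25}\right) \frac{1}{2478} = - \frac{1763}{-844 - - \frac{14}{3}} + \left(1 - \frac{2}{25}\right) \frac{1}{2478} = - \frac{1763}{-844 + \frac{14}{3}} + \left(1 - \frac{2}{25}\right) \frac{1}{2478} = - \frac{1763}{- \frac{2518}{3}} + \frac{23}{25} \cdot \frac{1}{2478} = \left(-1763\right) \left(- \frac{3}{2518}\right) + \frac{23}{61950} = \frac{5289}{2518} + \frac{23}{61950} = \frac{81927866}{38997525}$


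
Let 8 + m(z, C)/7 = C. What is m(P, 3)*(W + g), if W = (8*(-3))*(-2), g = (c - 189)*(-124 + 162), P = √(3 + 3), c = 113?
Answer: 99400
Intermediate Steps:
P = √6 ≈ 2.4495
m(z, C) = -56 + 7*C
g = -2888 (g = (113 - 189)*(-124 + 162) = -76*38 = -2888)
W = 48 (W = -24*(-2) = 48)
m(P, 3)*(W + g) = (-56 + 7*3)*(48 - 2888) = (-56 + 21)*(-2840) = -35*(-2840) = 99400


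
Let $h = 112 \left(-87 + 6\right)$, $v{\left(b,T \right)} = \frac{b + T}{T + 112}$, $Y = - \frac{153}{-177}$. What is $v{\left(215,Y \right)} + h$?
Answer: $- \frac{60397712}{6659} \approx -9070.1$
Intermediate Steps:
$Y = \frac{51}{59}$ ($Y = \left(-153\right) \left(- \frac{1}{177}\right) = \frac{51}{59} \approx 0.86441$)
$v{\left(b,T \right)} = \frac{T + b}{112 + T}$
$h = -9072$ ($h = 112 \left(-81\right) = -9072$)
$v{\left(215,Y \right)} + h = \frac{\frac{51}{59} + 215}{112 + \frac{51}{59}} - 9072 = \frac{1}{\frac{6659}{59}} \cdot \frac{12736}{59} - 9072 = \frac{59}{6659} \cdot \frac{12736}{59} - 9072 = \frac{12736}{6659} - 9072 = - \frac{60397712}{6659}$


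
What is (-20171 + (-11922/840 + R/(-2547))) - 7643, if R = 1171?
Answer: -9923140949/356580 ≈ -27829.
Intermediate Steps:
(-20171 + (-11922/840 + R/(-2547))) - 7643 = (-20171 + (-11922/840 + 1171/(-2547))) - 7643 = (-20171 + (-11922*1/840 + 1171*(-1/2547))) - 7643 = (-20171 + (-1987/140 - 1171/2547)) - 7643 = (-20171 - 5224829/356580) - 7643 = -7197800009/356580 - 7643 = -9923140949/356580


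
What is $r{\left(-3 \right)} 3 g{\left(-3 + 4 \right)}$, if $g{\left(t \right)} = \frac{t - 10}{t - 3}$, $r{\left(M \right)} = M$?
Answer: $- \frac{81}{2} \approx -40.5$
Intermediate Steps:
$g{\left(t \right)} = \frac{-10 + t}{-3 + t}$ ($g{\left(t \right)} = \frac{t - 10}{-3 + t} = \frac{-10 + t}{-3 + t}$)
$r{\left(-3 \right)} 3 g{\left(-3 + 4 \right)} = \left(-3\right) 3 \frac{-10 + \left(-3 + 4\right)}{-3 + \left(-3 + 4\right)} = - 9 \frac{-10 + 1}{-3 + 1} = - 9 \frac{1}{-2} \left(-9\right) = - 9 \left(\left(- \frac{1}{2}\right) \left(-9\right)\right) = \left(-9\right) \frac{9}{2} = - \frac{81}{2}$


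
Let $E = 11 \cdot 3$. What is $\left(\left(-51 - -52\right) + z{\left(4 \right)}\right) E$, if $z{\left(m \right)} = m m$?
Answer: $561$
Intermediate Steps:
$E = 33$
$z{\left(m \right)} = m^{2}$
$\left(\left(-51 - -52\right) + z{\left(4 \right)}\right) E = \left(\left(-51 - -52\right) + 4^{2}\right) 33 = \left(\left(-51 + 52\right) + 16\right) 33 = \left(1 + 16\right) 33 = 17 \cdot 33 = 561$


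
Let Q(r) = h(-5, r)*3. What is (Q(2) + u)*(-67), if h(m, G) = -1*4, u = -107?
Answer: 7973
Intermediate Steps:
h(m, G) = -4
Q(r) = -12 (Q(r) = -4*3 = -12)
(Q(2) + u)*(-67) = (-12 - 107)*(-67) = -119*(-67) = 7973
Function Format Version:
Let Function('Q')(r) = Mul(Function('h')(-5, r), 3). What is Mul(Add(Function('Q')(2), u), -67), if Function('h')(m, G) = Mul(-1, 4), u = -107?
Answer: 7973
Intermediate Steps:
Function('h')(m, G) = -4
Function('Q')(r) = -12 (Function('Q')(r) = Mul(-4, 3) = -12)
Mul(Add(Function('Q')(2), u), -67) = Mul(Add(-12, -107), -67) = Mul(-119, -67) = 7973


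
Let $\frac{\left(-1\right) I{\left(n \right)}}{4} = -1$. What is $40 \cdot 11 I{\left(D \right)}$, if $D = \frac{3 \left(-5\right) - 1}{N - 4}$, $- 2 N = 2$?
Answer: $1760$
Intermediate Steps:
$N = -1$ ($N = \left(- \frac{1}{2}\right) 2 = -1$)
$D = \frac{16}{5}$ ($D = \frac{3 \left(-5\right) - 1}{-1 - 4} = \frac{-15 - 1}{-5} = \left(-16\right) \left(- \frac{1}{5}\right) = \frac{16}{5} \approx 3.2$)
$I{\left(n \right)} = 4$ ($I{\left(n \right)} = \left(-4\right) \left(-1\right) = 4$)
$40 \cdot 11 I{\left(D \right)} = 40 \cdot 11 \cdot 4 = 440 \cdot 4 = 1760$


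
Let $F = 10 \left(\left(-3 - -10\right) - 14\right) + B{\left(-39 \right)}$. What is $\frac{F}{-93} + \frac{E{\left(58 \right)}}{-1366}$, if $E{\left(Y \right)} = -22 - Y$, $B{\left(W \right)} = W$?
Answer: $\frac{78167}{63519} \approx 1.2306$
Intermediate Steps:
$F = -109$ ($F = 10 \left(\left(-3 - -10\right) - 14\right) - 39 = 10 \left(\left(-3 + 10\right) - 14\right) - 39 = 10 \left(7 - 14\right) - 39 = 10 \left(-7\right) - 39 = -70 - 39 = -109$)
$\frac{F}{-93} + \frac{E{\left(58 \right)}}{-1366} = - \frac{109}{-93} + \frac{-22 - 58}{-1366} = \left(-109\right) \left(- \frac{1}{93}\right) + \left(-22 - 58\right) \left(- \frac{1}{1366}\right) = \frac{109}{93} - - \frac{40}{683} = \frac{109}{93} + \frac{40}{683} = \frac{78167}{63519}$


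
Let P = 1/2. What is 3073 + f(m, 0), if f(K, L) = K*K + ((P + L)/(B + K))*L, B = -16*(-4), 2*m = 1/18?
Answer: 3982609/1296 ≈ 3073.0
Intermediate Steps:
m = 1/36 (m = (½)/18 = (½)*(1/18) = 1/36 ≈ 0.027778)
P = ½ ≈ 0.50000
B = 64
f(K, L) = K² + L*(½ + L)/(64 + K) (f(K, L) = K*K + ((½ + L)/(64 + K))*L = K² + ((½ + L)/(64 + K))*L = K² + L*(½ + L)/(64 + K))
3073 + f(m, 0) = 3073 + ((1/36)³ + 0² + (½)*0 + 64*(1/36)²)/(64 + 1/36) = 3073 + (1/46656 + 0 + 0 + 64*(1/1296))/(2305/36) = 3073 + 36*(1/46656 + 0 + 0 + 4/81)/2305 = 3073 + (36/2305)*(2305/46656) = 3073 + 1/1296 = 3982609/1296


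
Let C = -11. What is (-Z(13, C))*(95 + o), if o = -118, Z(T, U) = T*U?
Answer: -3289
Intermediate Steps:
(-Z(13, C))*(95 + o) = (-13*(-11))*(95 - 118) = -1*(-143)*(-23) = 143*(-23) = -3289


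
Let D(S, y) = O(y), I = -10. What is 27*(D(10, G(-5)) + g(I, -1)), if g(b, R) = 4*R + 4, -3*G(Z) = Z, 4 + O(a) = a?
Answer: -63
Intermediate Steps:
O(a) = -4 + a
G(Z) = -Z/3
D(S, y) = -4 + y
g(b, R) = 4 + 4*R
27*(D(10, G(-5)) + g(I, -1)) = 27*((-4 - ⅓*(-5)) + (4 + 4*(-1))) = 27*((-4 + 5/3) + (4 - 4)) = 27*(-7/3 + 0) = 27*(-7/3) = -63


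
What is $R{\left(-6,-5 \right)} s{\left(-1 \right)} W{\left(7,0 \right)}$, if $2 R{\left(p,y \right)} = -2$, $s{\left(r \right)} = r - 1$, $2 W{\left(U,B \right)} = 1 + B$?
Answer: $1$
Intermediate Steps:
$W{\left(U,B \right)} = \frac{1}{2} + \frac{B}{2}$ ($W{\left(U,B \right)} = \frac{1 + B}{2} = \frac{1}{2} + \frac{B}{2}$)
$s{\left(r \right)} = -1 + r$
$R{\left(p,y \right)} = -1$ ($R{\left(p,y \right)} = \frac{1}{2} \left(-2\right) = -1$)
$R{\left(-6,-5 \right)} s{\left(-1 \right)} W{\left(7,0 \right)} = - (-1 - 1) \left(\frac{1}{2} + \frac{1}{2} \cdot 0\right) = \left(-1\right) \left(-2\right) \left(\frac{1}{2} + 0\right) = 2 \cdot \frac{1}{2} = 1$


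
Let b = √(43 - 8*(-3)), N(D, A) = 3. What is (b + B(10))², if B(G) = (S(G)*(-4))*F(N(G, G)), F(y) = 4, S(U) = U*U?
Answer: (1600 - √67)² ≈ 2.5339e+6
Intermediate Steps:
S(U) = U²
B(G) = -16*G² (B(G) = (G²*(-4))*4 = -4*G²*4 = -16*G²)
b = √67 (b = √(43 + 24) = √67 ≈ 8.1853)
(b + B(10))² = (√67 - 16*10²)² = (√67 - 16*100)² = (√67 - 1600)² = (-1600 + √67)²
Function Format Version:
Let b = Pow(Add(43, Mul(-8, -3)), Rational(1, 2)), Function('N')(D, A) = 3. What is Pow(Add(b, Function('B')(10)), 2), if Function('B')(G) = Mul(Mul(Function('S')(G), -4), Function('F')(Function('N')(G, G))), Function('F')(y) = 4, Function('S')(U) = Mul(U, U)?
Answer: Pow(Add(1600, Mul(-1, Pow(67, Rational(1, 2)))), 2) ≈ 2.5339e+6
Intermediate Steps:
Function('S')(U) = Pow(U, 2)
Function('B')(G) = Mul(-16, Pow(G, 2)) (Function('B')(G) = Mul(Mul(Pow(G, 2), -4), 4) = Mul(Mul(-4, Pow(G, 2)), 4) = Mul(-16, Pow(G, 2)))
b = Pow(67, Rational(1, 2)) (b = Pow(Add(43, 24), Rational(1, 2)) = Pow(67, Rational(1, 2)) ≈ 8.1853)
Pow(Add(b, Function('B')(10)), 2) = Pow(Add(Pow(67, Rational(1, 2)), Mul(-16, Pow(10, 2))), 2) = Pow(Add(Pow(67, Rational(1, 2)), Mul(-16, 100)), 2) = Pow(Add(Pow(67, Rational(1, 2)), -1600), 2) = Pow(Add(-1600, Pow(67, Rational(1, 2))), 2)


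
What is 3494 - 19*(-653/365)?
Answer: 1287717/365 ≈ 3528.0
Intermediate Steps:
3494 - 19*(-653/365) = 3494 - 19*(-653*1/365) = 3494 - 19*(-653)/365 = 3494 - 1*(-12407/365) = 3494 + 12407/365 = 1287717/365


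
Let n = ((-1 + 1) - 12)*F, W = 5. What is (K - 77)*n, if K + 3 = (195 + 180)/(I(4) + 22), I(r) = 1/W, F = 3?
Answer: 84060/37 ≈ 2271.9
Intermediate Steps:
I(r) = ⅕ (I(r) = 1/5 = ⅕)
n = -36 (n = ((-1 + 1) - 12)*3 = (0 - 12)*3 = -12*3 = -36)
K = 514/37 (K = -3 + (195 + 180)/(⅕ + 22) = -3 + 375/(111/5) = -3 + 375*(5/111) = -3 + 625/37 = 514/37 ≈ 13.892)
(K - 77)*n = (514/37 - 77)*(-36) = -2335/37*(-36) = 84060/37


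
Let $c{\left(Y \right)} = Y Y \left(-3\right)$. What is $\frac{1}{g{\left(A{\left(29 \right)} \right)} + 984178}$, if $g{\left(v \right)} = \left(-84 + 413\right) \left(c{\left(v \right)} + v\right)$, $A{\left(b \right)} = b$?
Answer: $\frac{1}{163652} \approx 6.1105 \cdot 10^{-6}$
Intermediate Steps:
$c{\left(Y \right)} = - 3 Y^{2}$ ($c{\left(Y \right)} = Y^{2} \left(-3\right) = - 3 Y^{2}$)
$g{\left(v \right)} = - 987 v^{2} + 329 v$ ($g{\left(v \right)} = \left(-84 + 413\right) \left(- 3 v^{2} + v\right) = 329 \left(v - 3 v^{2}\right) = - 987 v^{2} + 329 v$)
$\frac{1}{g{\left(A{\left(29 \right)} \right)} + 984178} = \frac{1}{329 \cdot 29 \left(1 - 87\right) + 984178} = \frac{1}{329 \cdot 29 \left(-86\right) + 984178} = \frac{1}{-820526 + 984178} = \frac{1}{163652}$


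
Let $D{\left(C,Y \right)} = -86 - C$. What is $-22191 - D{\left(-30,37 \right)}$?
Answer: $-22135$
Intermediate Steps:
$-22191 - D{\left(-30,37 \right)} = -22191 - \left(-86 - -30\right) = -22191 - \left(-86 + 30\right) = -22191 - -56 = -22191 + 56 = -22135$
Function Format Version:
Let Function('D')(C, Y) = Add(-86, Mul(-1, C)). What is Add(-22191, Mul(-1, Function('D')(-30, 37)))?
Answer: -22135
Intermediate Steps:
Add(-22191, Mul(-1, Function('D')(-30, 37))) = Add(-22191, Mul(-1, Add(-86, Mul(-1, -30)))) = Add(-22191, Mul(-1, Add(-86, 30))) = Add(-22191, Mul(-1, -56)) = Add(-22191, 56) = -22135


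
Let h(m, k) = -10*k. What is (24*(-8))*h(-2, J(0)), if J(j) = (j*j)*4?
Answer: 0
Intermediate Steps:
J(j) = 4*j² (J(j) = j²*4 = 4*j²)
(24*(-8))*h(-2, J(0)) = (24*(-8))*(-40*0²) = -(-1920)*4*0 = -(-1920)*0 = -192*0 = 0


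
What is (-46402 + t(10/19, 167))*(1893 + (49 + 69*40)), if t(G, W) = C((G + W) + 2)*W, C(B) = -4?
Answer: -221323140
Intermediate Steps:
t(G, W) = -4*W
(-46402 + t(10/19, 167))*(1893 + (49 + 69*40)) = (-46402 - 4*167)*(1893 + (49 + 69*40)) = (-46402 - 668)*(1893 + (49 + 2760)) = -47070*(1893 + 2809) = -47070*4702 = -221323140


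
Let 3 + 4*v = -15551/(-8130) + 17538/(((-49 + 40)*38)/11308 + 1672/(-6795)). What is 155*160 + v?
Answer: 3083288012971513/345213881160 ≈ 8931.5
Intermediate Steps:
v = -5478016239796487/345213881160 (v = -3/4 + (-15551/(-8130) + 17538/(((-49 + 40)*38)/11308 + 1672/(-6795)))/4 = -3/4 + (-15551*(-1/8130) + 17538/(-9*38*(1/11308) + 1672*(-1/6795)))/4 = -3/4 + (15551/8130 + 17538/(-342*1/11308 - 1672/6795))/4 = -3/4 + (15551/8130 + 17538/(-171/5654 - 1672/6795))/4 = -3/4 + (15551/8130 + 17538/(-10615433/38418930))/4 = -3/4 + (15551/8130 + 17538*(-38418930/10615433))/4 = -3/4 + (15551/8130 - 673791194340/10615433)/4 = -3/4 + (1/4)*(-5477757329385617/86303470290) = -3/4 - 5477757329385617/345213881160 = -5478016239796487/345213881160 ≈ -15868.)
155*160 + v = 155*160 - 5478016239796487/345213881160 = 24800 - 5478016239796487/345213881160 = 3083288012971513/345213881160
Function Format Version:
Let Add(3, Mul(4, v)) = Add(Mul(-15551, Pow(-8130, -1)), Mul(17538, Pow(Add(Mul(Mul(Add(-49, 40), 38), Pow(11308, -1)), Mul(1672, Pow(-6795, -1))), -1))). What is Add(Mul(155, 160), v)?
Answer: Rational(3083288012971513, 345213881160) ≈ 8931.5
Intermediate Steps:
v = Rational(-5478016239796487, 345213881160) (v = Add(Rational(-3, 4), Mul(Rational(1, 4), Add(Mul(-15551, Pow(-8130, -1)), Mul(17538, Pow(Add(Mul(Mul(Add(-49, 40), 38), Pow(11308, -1)), Mul(1672, Pow(-6795, -1))), -1))))) = Add(Rational(-3, 4), Mul(Rational(1, 4), Add(Mul(-15551, Rational(-1, 8130)), Mul(17538, Pow(Add(Mul(Mul(-9, 38), Rational(1, 11308)), Mul(1672, Rational(-1, 6795))), -1))))) = Add(Rational(-3, 4), Mul(Rational(1, 4), Add(Rational(15551, 8130), Mul(17538, Pow(Add(Mul(-342, Rational(1, 11308)), Rational(-1672, 6795)), -1))))) = Add(Rational(-3, 4), Mul(Rational(1, 4), Add(Rational(15551, 8130), Mul(17538, Pow(Add(Rational(-171, 5654), Rational(-1672, 6795)), -1))))) = Add(Rational(-3, 4), Mul(Rational(1, 4), Add(Rational(15551, 8130), Mul(17538, Pow(Rational(-10615433, 38418930), -1))))) = Add(Rational(-3, 4), Mul(Rational(1, 4), Add(Rational(15551, 8130), Mul(17538, Rational(-38418930, 10615433))))) = Add(Rational(-3, 4), Mul(Rational(1, 4), Add(Rational(15551, 8130), Rational(-673791194340, 10615433)))) = Add(Rational(-3, 4), Mul(Rational(1, 4), Rational(-5477757329385617, 86303470290))) = Add(Rational(-3, 4), Rational(-5477757329385617, 345213881160)) = Rational(-5478016239796487, 345213881160) ≈ -15868.)
Add(Mul(155, 160), v) = Add(Mul(155, 160), Rational(-5478016239796487, 345213881160)) = Add(24800, Rational(-5478016239796487, 345213881160)) = Rational(3083288012971513, 345213881160)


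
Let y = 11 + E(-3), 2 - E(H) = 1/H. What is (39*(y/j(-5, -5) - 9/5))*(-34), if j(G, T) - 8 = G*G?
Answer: 305422/165 ≈ 1851.0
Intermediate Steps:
E(H) = 2 - 1/H
j(G, T) = 8 + G**2 (j(G, T) = 8 + G*G = 8 + G**2)
y = 40/3 (y = 11 + (2 - 1/(-3)) = 11 + (2 - 1*(-1/3)) = 11 + (2 + 1/3) = 11 + 7/3 = 40/3 ≈ 13.333)
(39*(y/j(-5, -5) - 9/5))*(-34) = (39*(40/(3*(8 + (-5)**2)) - 9/5))*(-34) = (39*(40/(3*(8 + 25)) - 9*1/5))*(-34) = (39*((40/3)/33 - 9/5))*(-34) = (39*((40/3)*(1/33) - 9/5))*(-34) = (39*(40/99 - 9/5))*(-34) = (39*(-691/495))*(-34) = -8983/165*(-34) = 305422/165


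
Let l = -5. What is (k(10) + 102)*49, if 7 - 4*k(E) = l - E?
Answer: 10535/2 ≈ 5267.5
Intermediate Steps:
k(E) = 3 + E/4 (k(E) = 7/4 - (-5 - E)/4 = 7/4 + (5/4 + E/4) = 3 + E/4)
(k(10) + 102)*49 = ((3 + (1/4)*10) + 102)*49 = ((3 + 5/2) + 102)*49 = (11/2 + 102)*49 = (215/2)*49 = 10535/2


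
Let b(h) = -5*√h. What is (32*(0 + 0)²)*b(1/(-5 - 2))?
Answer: 0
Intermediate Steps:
(32*(0 + 0)²)*b(1/(-5 - 2)) = (32*(0 + 0)²)*(-5*I*√7/7) = (32*0²)*(-5*I*√7/7) = (32*0)*(-5*I*√7/7) = 0*(-5*I*√7/7) = 0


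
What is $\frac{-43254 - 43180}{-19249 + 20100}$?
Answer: $- \frac{3758}{37} \approx -101.57$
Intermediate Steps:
$\frac{-43254 - 43180}{-19249 + 20100} = - \frac{86434}{851} = \left(-86434\right) \frac{1}{851} = - \frac{3758}{37}$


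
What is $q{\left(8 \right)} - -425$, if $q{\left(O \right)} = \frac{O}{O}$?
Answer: $426$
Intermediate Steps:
$q{\left(O \right)} = 1$
$q{\left(8 \right)} - -425 = 1 - -425 = 1 + 425 = 426$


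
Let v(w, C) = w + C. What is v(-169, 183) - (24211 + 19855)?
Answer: -44052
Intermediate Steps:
v(w, C) = C + w
v(-169, 183) - (24211 + 19855) = (183 - 169) - (24211 + 19855) = 14 - 1*44066 = 14 - 44066 = -44052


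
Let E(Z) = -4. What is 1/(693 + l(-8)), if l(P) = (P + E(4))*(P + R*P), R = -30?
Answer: -1/2091 ≈ -0.00047824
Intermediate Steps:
l(P) = -29*P*(-4 + P) (l(P) = (P - 4)*(P - 30*P) = (-4 + P)*(-29*P) = -29*P*(-4 + P))
1/(693 + l(-8)) = 1/(693 + 29*(-8)*(4 - 1*(-8))) = 1/(693 + 29*(-8)*(4 + 8)) = 1/(693 + 29*(-8)*12) = 1/(693 - 2784) = 1/(-2091) = -1/2091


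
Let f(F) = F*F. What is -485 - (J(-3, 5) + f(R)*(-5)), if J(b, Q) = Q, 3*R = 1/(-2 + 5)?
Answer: -39685/81 ≈ -489.94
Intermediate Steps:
R = ⅑ (R = 1/(3*(-2 + 5)) = (⅓)/3 = (⅓)*(⅓) = ⅑ ≈ 0.11111)
f(F) = F²
-485 - (J(-3, 5) + f(R)*(-5)) = -485 - (5 + (⅑)²*(-5)) = -485 - (5 + (1/81)*(-5)) = -485 - (5 - 5/81) = -485 - 1*400/81 = -485 - 400/81 = -39685/81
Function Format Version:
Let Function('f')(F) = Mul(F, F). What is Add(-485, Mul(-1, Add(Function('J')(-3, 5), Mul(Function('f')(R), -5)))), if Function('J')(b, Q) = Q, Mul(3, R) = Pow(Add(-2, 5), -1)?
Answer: Rational(-39685, 81) ≈ -489.94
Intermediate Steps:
R = Rational(1, 9) (R = Mul(Rational(1, 3), Pow(Add(-2, 5), -1)) = Mul(Rational(1, 3), Pow(3, -1)) = Mul(Rational(1, 3), Rational(1, 3)) = Rational(1, 9) ≈ 0.11111)
Function('f')(F) = Pow(F, 2)
Add(-485, Mul(-1, Add(Function('J')(-3, 5), Mul(Function('f')(R), -5)))) = Add(-485, Mul(-1, Add(5, Mul(Pow(Rational(1, 9), 2), -5)))) = Add(-485, Mul(-1, Add(5, Mul(Rational(1, 81), -5)))) = Add(-485, Mul(-1, Add(5, Rational(-5, 81)))) = Add(-485, Mul(-1, Rational(400, 81))) = Add(-485, Rational(-400, 81)) = Rational(-39685, 81)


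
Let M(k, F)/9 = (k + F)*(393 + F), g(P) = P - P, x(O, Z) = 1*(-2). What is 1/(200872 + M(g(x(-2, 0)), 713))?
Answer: 1/7298074 ≈ 1.3702e-7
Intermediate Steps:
x(O, Z) = -2
g(P) = 0
M(k, F) = 9*(393 + F)*(F + k) (M(k, F) = 9*((k + F)*(393 + F)) = 9*((F + k)*(393 + F)) = 9*((393 + F)*(F + k)) = 9*(393 + F)*(F + k))
1/(200872 + M(g(x(-2, 0)), 713)) = 1/(200872 + (9*713² + 3537*713 + 3537*0 + 9*713*0)) = 1/(200872 + (9*508369 + 2521881 + 0 + 0)) = 1/(200872 + (4575321 + 2521881 + 0 + 0)) = 1/(200872 + 7097202) = 1/7298074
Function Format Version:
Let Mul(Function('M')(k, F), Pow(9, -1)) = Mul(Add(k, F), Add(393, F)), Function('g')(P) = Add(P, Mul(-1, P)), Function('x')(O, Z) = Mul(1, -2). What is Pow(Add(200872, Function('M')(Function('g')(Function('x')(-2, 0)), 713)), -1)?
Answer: Rational(1, 7298074) ≈ 1.3702e-7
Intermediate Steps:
Function('x')(O, Z) = -2
Function('g')(P) = 0
Function('M')(k, F) = Mul(9, Add(393, F), Add(F, k)) (Function('M')(k, F) = Mul(9, Mul(Add(k, F), Add(393, F))) = Mul(9, Mul(Add(F, k), Add(393, F))) = Mul(9, Mul(Add(393, F), Add(F, k))) = Mul(9, Add(393, F), Add(F, k)))
Pow(Add(200872, Function('M')(Function('g')(Function('x')(-2, 0)), 713)), -1) = Pow(Add(200872, Add(Mul(9, Pow(713, 2)), Mul(3537, 713), Mul(3537, 0), Mul(9, 713, 0))), -1) = Pow(Add(200872, Add(Mul(9, 508369), 2521881, 0, 0)), -1) = Pow(Add(200872, Add(4575321, 2521881, 0, 0)), -1) = Pow(Add(200872, 7097202), -1) = Pow(7298074, -1) = Rational(1, 7298074)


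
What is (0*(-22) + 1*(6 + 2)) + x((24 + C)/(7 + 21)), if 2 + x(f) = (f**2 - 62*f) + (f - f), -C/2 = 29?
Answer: 16221/196 ≈ 82.760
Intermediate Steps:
C = -58 (C = -2*29 = -58)
x(f) = -2 + f**2 - 62*f (x(f) = -2 + ((f**2 - 62*f) + (f - f)) = -2 + ((f**2 - 62*f) + 0) = -2 + (f**2 - 62*f) = -2 + f**2 - 62*f)
(0*(-22) + 1*(6 + 2)) + x((24 + C)/(7 + 21)) = (0*(-22) + 1*(6 + 2)) + (-2 + ((24 - 58)/(7 + 21))**2 - 62*(24 - 58)/(7 + 21)) = (0 + 1*8) + (-2 + (-34/28)**2 - (-2108)/28) = (0 + 8) + (-2 + (-34*1/28)**2 - (-2108)/28) = 8 + (-2 + (-17/14)**2 - 62*(-17/14)) = 8 + (-2 + 289/196 + 527/7) = 8 + 14653/196 = 16221/196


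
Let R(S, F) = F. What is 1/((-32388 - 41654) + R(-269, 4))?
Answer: -1/74038 ≈ -1.3507e-5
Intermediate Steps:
1/((-32388 - 41654) + R(-269, 4)) = 1/((-32388 - 41654) + 4) = 1/(-74042 + 4) = 1/(-74038) = -1/74038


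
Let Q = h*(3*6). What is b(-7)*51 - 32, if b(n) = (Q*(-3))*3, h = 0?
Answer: -32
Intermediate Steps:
Q = 0 (Q = 0*(3*6) = 0*18 = 0)
b(n) = 0 (b(n) = (0*(-3))*3 = 0*3 = 0)
b(-7)*51 - 32 = 0*51 - 32 = 0 - 32 = -32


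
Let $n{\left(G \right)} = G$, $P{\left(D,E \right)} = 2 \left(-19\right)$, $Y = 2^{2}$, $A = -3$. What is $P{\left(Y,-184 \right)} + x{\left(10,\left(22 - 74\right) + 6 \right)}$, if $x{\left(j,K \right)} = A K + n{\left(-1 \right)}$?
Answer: $99$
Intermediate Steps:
$Y = 4$
$P{\left(D,E \right)} = -38$
$x{\left(j,K \right)} = -1 - 3 K$ ($x{\left(j,K \right)} = - 3 K - 1 = -1 - 3 K$)
$P{\left(Y,-184 \right)} + x{\left(10,\left(22 - 74\right) + 6 \right)} = -38 - \left(1 + 3 \left(\left(22 - 74\right) + 6\right)\right) = -38 - \left(1 + 3 \left(-52 + 6\right)\right) = -38 - -137 = -38 + \left(-1 + 138\right) = -38 + 137 = 99$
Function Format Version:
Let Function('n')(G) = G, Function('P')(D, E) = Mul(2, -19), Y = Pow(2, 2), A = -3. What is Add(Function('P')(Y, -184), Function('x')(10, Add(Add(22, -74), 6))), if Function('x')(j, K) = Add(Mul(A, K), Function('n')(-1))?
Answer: 99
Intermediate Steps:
Y = 4
Function('P')(D, E) = -38
Function('x')(j, K) = Add(-1, Mul(-3, K)) (Function('x')(j, K) = Add(Mul(-3, K), -1) = Add(-1, Mul(-3, K)))
Add(Function('P')(Y, -184), Function('x')(10, Add(Add(22, -74), 6))) = Add(-38, Add(-1, Mul(-3, Add(Add(22, -74), 6)))) = Add(-38, Add(-1, Mul(-3, Add(-52, 6)))) = Add(-38, Add(-1, Mul(-3, -46))) = Add(-38, Add(-1, 138)) = Add(-38, 137) = 99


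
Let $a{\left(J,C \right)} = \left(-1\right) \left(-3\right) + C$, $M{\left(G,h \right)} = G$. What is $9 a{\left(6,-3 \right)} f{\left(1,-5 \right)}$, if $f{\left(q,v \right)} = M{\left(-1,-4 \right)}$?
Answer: $0$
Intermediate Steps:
$f{\left(q,v \right)} = -1$
$a{\left(J,C \right)} = 3 + C$
$9 a{\left(6,-3 \right)} f{\left(1,-5 \right)} = 9 \left(3 - 3\right) \left(-1\right) = 9 \cdot 0 \left(-1\right) = 0 \left(-1\right) = 0$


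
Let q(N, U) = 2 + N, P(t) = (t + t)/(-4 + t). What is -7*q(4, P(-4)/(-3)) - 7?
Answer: -49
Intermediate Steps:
P(t) = 2*t/(-4 + t) (P(t) = (2*t)/(-4 + t) = 2*t/(-4 + t))
-7*q(4, P(-4)/(-3)) - 7 = -7*(2 + 4) - 7 = -7*6 - 7 = -42 - 7 = -49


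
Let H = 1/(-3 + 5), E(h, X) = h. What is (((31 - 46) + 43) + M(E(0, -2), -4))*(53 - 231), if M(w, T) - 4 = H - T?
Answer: -6497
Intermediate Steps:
H = ½ (H = 1/2 = ½ ≈ 0.50000)
M(w, T) = 9/2 - T (M(w, T) = 4 + (½ - T) = 9/2 - T)
(((31 - 46) + 43) + M(E(0, -2), -4))*(53 - 231) = (((31 - 46) + 43) + (9/2 - 1*(-4)))*(53 - 231) = ((-15 + 43) + (9/2 + 4))*(-178) = (28 + 17/2)*(-178) = (73/2)*(-178) = -6497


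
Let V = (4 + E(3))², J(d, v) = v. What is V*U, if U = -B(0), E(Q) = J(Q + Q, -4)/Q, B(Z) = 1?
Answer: -64/9 ≈ -7.1111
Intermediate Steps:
E(Q) = -4/Q
U = -1 (U = -1*1 = -1)
V = 64/9 (V = (4 - 4/3)² = (8/3)² = 64/9 ≈ 7.1111)
V*U = (64/9)*(-1) = -64/9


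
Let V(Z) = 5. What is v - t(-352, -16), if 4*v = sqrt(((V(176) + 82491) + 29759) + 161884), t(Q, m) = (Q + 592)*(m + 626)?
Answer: -146400 + sqrt(274139)/4 ≈ -1.4627e+5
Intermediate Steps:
t(Q, m) = (592 + Q)*(626 + m)
v = sqrt(274139)/4 (v = sqrt(((5 + 82491) + 29759) + 161884)/4 = sqrt((82496 + 29759) + 161884)/4 = sqrt(112255 + 161884)/4 = sqrt(274139)/4 ≈ 130.90)
v - t(-352, -16) = sqrt(274139)/4 - (370592 + 592*(-16) + 626*(-352) - 352*(-16)) = sqrt(274139)/4 - (370592 - 9472 - 220352 + 5632) = sqrt(274139)/4 - 1*146400 = sqrt(274139)/4 - 146400 = -146400 + sqrt(274139)/4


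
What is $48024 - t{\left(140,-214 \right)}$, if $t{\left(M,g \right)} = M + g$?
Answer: $48098$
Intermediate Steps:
$48024 - t{\left(140,-214 \right)} = 48024 - \left(140 - 214\right) = 48024 - -74 = 48024 + 74 = 48098$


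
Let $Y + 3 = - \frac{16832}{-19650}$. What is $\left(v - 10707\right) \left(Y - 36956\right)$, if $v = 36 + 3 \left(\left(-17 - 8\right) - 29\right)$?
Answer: $\frac{1311203783749}{3275} \approx 4.0037 \cdot 10^{8}$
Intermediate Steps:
$v = -126$ ($v = 36 + 3 \left(-25 - 29\right) = 36 + 3 \left(-54\right) = 36 - 162 = -126$)
$Y = - \frac{21059}{9825}$ ($Y = -3 - \frac{16832}{-19650} = -3 - - \frac{8416}{9825} = -3 + \frac{8416}{9825} = - \frac{21059}{9825} \approx -2.1434$)
$\left(v - 10707\right) \left(Y - 36956\right) = \left(-126 - 10707\right) \left(- \frac{21059}{9825} - 36956\right) = \left(-10833\right) \left(- \frac{363113759}{9825}\right) = \frac{1311203783749}{3275}$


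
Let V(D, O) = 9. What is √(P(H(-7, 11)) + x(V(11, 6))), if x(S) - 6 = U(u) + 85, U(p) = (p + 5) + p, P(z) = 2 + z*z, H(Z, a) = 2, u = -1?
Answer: 10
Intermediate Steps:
P(z) = 2 + z²
U(p) = 5 + 2*p (U(p) = (5 + p) + p = 5 + 2*p)
x(S) = 94 (x(S) = 6 + ((5 + 2*(-1)) + 85) = 6 + ((5 - 2) + 85) = 6 + (3 + 85) = 6 + 88 = 94)
√(P(H(-7, 11)) + x(V(11, 6))) = √((2 + 2²) + 94) = √((2 + 4) + 94) = √(6 + 94) = √100 = 10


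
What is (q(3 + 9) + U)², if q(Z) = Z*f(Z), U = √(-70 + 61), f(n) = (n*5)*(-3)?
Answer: 4665591 - 12960*I ≈ 4.6656e+6 - 12960.0*I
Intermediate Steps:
f(n) = -15*n (f(n) = (5*n)*(-3) = -15*n)
U = 3*I (U = √(-9) = 3*I ≈ 3.0*I)
q(Z) = -15*Z² (q(Z) = Z*(-15*Z) = -15*Z²)
(q(3 + 9) + U)² = (-15*(3 + 9)² + 3*I)² = (-15*12² + 3*I)² = (-15*144 + 3*I)² = (-2160 + 3*I)²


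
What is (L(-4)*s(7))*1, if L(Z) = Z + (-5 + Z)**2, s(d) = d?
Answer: 539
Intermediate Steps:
(L(-4)*s(7))*1 = ((-4 + (-5 - 4)**2)*7)*1 = ((-4 + (-9)**2)*7)*1 = ((-4 + 81)*7)*1 = (77*7)*1 = 539*1 = 539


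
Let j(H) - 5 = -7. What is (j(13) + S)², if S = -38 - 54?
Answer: 8836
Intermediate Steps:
j(H) = -2 (j(H) = 5 - 7 = -2)
S = -92
(j(13) + S)² = (-2 - 92)² = (-94)² = 8836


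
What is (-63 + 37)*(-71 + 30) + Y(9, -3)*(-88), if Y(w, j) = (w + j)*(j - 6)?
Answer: 5818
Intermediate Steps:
Y(w, j) = (-6 + j)*(j + w) (Y(w, j) = (j + w)*(-6 + j) = (-6 + j)*(j + w))
(-63 + 37)*(-71 + 30) + Y(9, -3)*(-88) = (-63 + 37)*(-71 + 30) + ((-3)² - 6*(-3) - 6*9 - 3*9)*(-88) = -26*(-41) + (9 + 18 - 54 - 27)*(-88) = 1066 - 54*(-88) = 1066 + 4752 = 5818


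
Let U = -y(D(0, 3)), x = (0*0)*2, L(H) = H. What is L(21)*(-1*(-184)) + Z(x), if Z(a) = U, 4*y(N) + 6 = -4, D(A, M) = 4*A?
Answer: 7733/2 ≈ 3866.5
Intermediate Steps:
y(N) = -5/2 (y(N) = -3/2 + (¼)*(-4) = -3/2 - 1 = -5/2)
x = 0 (x = 0*2 = 0)
U = 5/2 (U = -1*(-5/2) = 5/2 ≈ 2.5000)
Z(a) = 5/2
L(21)*(-1*(-184)) + Z(x) = 21*(-1*(-184)) + 5/2 = 21*184 + 5/2 = 3864 + 5/2 = 7733/2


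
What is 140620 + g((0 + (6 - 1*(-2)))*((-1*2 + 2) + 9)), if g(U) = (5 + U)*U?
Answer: 146164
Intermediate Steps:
g(U) = U*(5 + U)
140620 + g((0 + (6 - 1*(-2)))*((-1*2 + 2) + 9)) = 140620 + ((0 + (6 - 1*(-2)))*((-1*2 + 2) + 9))*(5 + (0 + (6 - 1*(-2)))*((-1*2 + 2) + 9)) = 140620 + ((0 + (6 + 2))*((-2 + 2) + 9))*(5 + (0 + (6 + 2))*((-2 + 2) + 9)) = 140620 + ((0 + 8)*(0 + 9))*(5 + (0 + 8)*(0 + 9)) = 140620 + (8*9)*(5 + 8*9) = 140620 + 72*(5 + 72) = 140620 + 72*77 = 140620 + 5544 = 146164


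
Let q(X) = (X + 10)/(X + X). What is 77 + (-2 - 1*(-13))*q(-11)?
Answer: 155/2 ≈ 77.500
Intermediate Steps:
q(X) = (10 + X)/(2*X) (q(X) = (10 + X)/((2*X)) = (10 + X)*(1/(2*X)) = (10 + X)/(2*X))
77 + (-2 - 1*(-13))*q(-11) = 77 + (-2 - 1*(-13))*((½)*(10 - 11)/(-11)) = 77 + (-2 + 13)*((½)*(-1/11)*(-1)) = 77 + 11*(1/22) = 77 + ½ = 155/2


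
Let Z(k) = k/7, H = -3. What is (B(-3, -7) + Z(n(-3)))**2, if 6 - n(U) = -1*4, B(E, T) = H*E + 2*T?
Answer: 625/49 ≈ 12.755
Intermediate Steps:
B(E, T) = -3*E + 2*T
n(U) = 10 (n(U) = 6 - (-1)*4 = 6 - 1*(-4) = 6 + 4 = 10)
Z(k) = k/7 (Z(k) = k*(1/7) = k/7)
(B(-3, -7) + Z(n(-3)))**2 = ((-3*(-3) + 2*(-7)) + (1/7)*10)**2 = ((9 - 14) + 10/7)**2 = (-5 + 10/7)**2 = (-25/7)**2 = 625/49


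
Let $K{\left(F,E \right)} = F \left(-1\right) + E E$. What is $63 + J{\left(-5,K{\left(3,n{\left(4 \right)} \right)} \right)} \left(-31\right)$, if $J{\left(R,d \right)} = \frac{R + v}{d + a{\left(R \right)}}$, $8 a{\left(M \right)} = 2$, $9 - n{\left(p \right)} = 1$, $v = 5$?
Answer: $63$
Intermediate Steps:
$n{\left(p \right)} = 8$ ($n{\left(p \right)} = 9 - 1 = 8$)
$a{\left(M \right)} = \frac{1}{4}$ ($a{\left(M \right)} = \frac{1}{8} \cdot 2 = \frac{1}{4}$)
$K{\left(F,E \right)} = E^{2} - F$ ($K{\left(F,E \right)} = - F + E^{2} = E^{2} - F$)
$J{\left(R,d \right)} = \frac{5 + R}{\frac{1}{4} + d}$ ($J{\left(R,d \right)} = \frac{R + 5}{d + \frac{1}{4}} = \frac{5 + R}{\frac{1}{4} + d}$)
$63 + J{\left(-5,K{\left(3,n{\left(4 \right)} \right)} \right)} \left(-31\right) = 63 + \frac{4 \left(5 - 5\right)}{1 + 4 \left(8^{2} - 3\right)} \left(-31\right) = 63 + 4 \frac{1}{1 + 4 \left(64 - 3\right)} 0 \left(-31\right) = 63 + 4 \frac{1}{1 + 4 \cdot 61} \cdot 0 \left(-31\right) = 63 + 4 \frac{1}{1 + 244} \cdot 0 \left(-31\right) = 63 + 4 \cdot \frac{1}{245} \cdot 0 \left(-31\right) = 63 + 0 \left(-31\right) = 63 + 0 = 63$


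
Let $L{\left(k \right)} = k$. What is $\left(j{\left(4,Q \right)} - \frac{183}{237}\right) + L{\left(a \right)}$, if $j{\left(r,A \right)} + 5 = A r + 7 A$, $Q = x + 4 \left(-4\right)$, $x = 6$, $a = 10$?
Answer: $- \frac{8356}{79} \approx -105.77$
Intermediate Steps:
$Q = -10$ ($Q = 6 + 4 \left(-4\right) = 6 - 16 = -10$)
$j{\left(r,A \right)} = -5 + 7 A + A r$ ($j{\left(r,A \right)} = -5 + \left(A r + 7 A\right) = -5 + \left(7 A + A r\right) = -5 + 7 A + A r$)
$\left(j{\left(4,Q \right)} - \frac{183}{237}\right) + L{\left(a \right)} = \left(\left(-5 + 7 \left(-10\right) - 40\right) - \frac{183}{237}\right) + 10 = \left(\left(-5 - 70 - 40\right) - \frac{61}{79}\right) + 10 = \left(-115 - \frac{61}{79}\right) + 10 = - \frac{9146}{79} + 10 = - \frac{8356}{79}$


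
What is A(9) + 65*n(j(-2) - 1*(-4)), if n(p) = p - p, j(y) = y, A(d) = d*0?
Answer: 0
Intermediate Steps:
A(d) = 0
n(p) = 0
A(9) + 65*n(j(-2) - 1*(-4)) = 0 + 65*0 = 0 + 0 = 0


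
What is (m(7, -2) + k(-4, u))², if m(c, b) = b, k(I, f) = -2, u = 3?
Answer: 16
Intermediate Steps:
(m(7, -2) + k(-4, u))² = (-2 - 2)² = (-4)² = 16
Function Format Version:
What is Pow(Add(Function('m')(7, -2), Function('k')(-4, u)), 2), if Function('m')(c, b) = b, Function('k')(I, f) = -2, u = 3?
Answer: 16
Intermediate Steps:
Pow(Add(Function('m')(7, -2), Function('k')(-4, u)), 2) = Pow(Add(-2, -2), 2) = Pow(-4, 2) = 16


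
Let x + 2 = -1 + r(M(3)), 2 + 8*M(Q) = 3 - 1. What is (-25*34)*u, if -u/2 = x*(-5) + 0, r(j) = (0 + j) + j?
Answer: 25500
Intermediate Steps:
M(Q) = 0 (M(Q) = -¼ + (3 - 1)/8 = -¼ + (⅛)*2 = -¼ + ¼ = 0)
r(j) = 2*j (r(j) = j + j = 2*j)
x = -3 (x = -2 + (-1 + 2*0) = -2 + (-1 + 0) = -2 - 1 = -3)
u = -30 (u = -2*(-3*(-5) + 0) = -2*(15 + 0) = -2*15 = -30)
(-25*34)*u = -25*34*(-30) = -850*(-30) = 25500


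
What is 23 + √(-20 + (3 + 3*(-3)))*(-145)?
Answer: 23 - 145*I*√26 ≈ 23.0 - 739.36*I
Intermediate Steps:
23 + √(-20 + (3 + 3*(-3)))*(-145) = 23 + √(-20 + (3 - 9))*(-145) = 23 + √(-20 - 6)*(-145) = 23 + √(-26)*(-145) = 23 + (I*√26)*(-145) = 23 - 145*I*√26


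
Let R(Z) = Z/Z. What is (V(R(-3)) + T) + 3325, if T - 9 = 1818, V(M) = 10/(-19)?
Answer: 97878/19 ≈ 5151.5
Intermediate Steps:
R(Z) = 1
V(M) = -10/19 (V(M) = 10*(-1/19) = -10/19)
T = 1827 (T = 9 + 1818 = 1827)
(V(R(-3)) + T) + 3325 = (-10/19 + 1827) + 3325 = 34703/19 + 3325 = 97878/19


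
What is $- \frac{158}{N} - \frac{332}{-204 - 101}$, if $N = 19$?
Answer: $- \frac{41882}{5795} \approx -7.2273$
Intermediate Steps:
$- \frac{158}{N} - \frac{332}{-204 - 101} = - \frac{158}{19} - \frac{332}{-204 - 101} = \left(-158\right) \frac{1}{19} - \frac{332}{-305} = - \frac{158}{19} - - \frac{332}{305} = - \frac{158}{19} + \frac{332}{305} = - \frac{41882}{5795}$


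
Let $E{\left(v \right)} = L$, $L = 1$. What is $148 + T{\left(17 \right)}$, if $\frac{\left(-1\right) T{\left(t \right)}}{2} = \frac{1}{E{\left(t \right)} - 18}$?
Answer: $\frac{2518}{17} \approx 148.12$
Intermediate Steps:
$E{\left(v \right)} = 1$
$T{\left(t \right)} = \frac{2}{17}$ ($T{\left(t \right)} = - \frac{2}{1 - 18} = - \frac{2}{-17} = \left(-2\right) \left(- \frac{1}{17}\right) = \frac{2}{17}$)
$148 + T{\left(17 \right)} = 148 + \frac{2}{17} = \frac{2518}{17}$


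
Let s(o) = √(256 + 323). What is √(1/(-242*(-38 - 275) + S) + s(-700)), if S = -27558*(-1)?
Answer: √(25826 + 2667929104*√579)/51652 ≈ 4.9053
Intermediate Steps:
S = 27558
s(o) = √579
√(1/(-242*(-38 - 275) + S) + s(-700)) = √(1/(-242*(-38 - 275) + 27558) + √579) = √(1/(-242*(-313) + 27558) + √579) = √(1/(75746 + 27558) + √579) = √(1/103304 + √579)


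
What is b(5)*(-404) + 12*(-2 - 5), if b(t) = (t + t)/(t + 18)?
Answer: -5972/23 ≈ -259.65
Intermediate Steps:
b(t) = 2*t/(18 + t) (b(t) = (2*t)/(18 + t) = 2*t/(18 + t))
b(5)*(-404) + 12*(-2 - 5) = (2*5/(18 + 5))*(-404) + 12*(-2 - 5) = (2*5/23)*(-404) + 12*(-7) = (2*5*(1/23))*(-404) - 84 = (10/23)*(-404) - 84 = -4040/23 - 84 = -5972/23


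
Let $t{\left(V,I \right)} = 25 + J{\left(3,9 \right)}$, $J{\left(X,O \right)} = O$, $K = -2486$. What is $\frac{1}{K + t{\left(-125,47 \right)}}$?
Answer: $- \frac{1}{2452} \approx -0.00040783$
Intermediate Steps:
$t{\left(V,I \right)} = 34$ ($t{\left(V,I \right)} = 25 + 9 = 34$)
$\frac{1}{K + t{\left(-125,47 \right)}} = \frac{1}{-2486 + 34} = \frac{1}{-2452} = - \frac{1}{2452}$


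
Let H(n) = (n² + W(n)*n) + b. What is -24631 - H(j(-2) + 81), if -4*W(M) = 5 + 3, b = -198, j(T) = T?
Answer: -30516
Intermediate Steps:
W(M) = -2 (W(M) = -(5 + 3)/4 = -¼*8 = -2)
H(n) = -198 + n² - 2*n (H(n) = (n² - 2*n) - 198 = -198 + n² - 2*n)
-24631 - H(j(-2) + 81) = -24631 - (-198 + (-2 + 81)² - 2*(-2 + 81)) = -24631 - (-198 + 79² - 2*79) = -24631 - (-198 + 6241 - 158) = -24631 - 1*5885 = -24631 - 5885 = -30516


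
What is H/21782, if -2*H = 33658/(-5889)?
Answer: 16829/128274198 ≈ 0.00013120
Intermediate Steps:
H = 16829/5889 (H = -16829/(-5889) = -16829*(-1)/5889 = -½*(-33658/5889) = 16829/5889 ≈ 2.8577)
H/21782 = (16829/5889)/21782 = (16829/5889)*(1/21782) = 16829/128274198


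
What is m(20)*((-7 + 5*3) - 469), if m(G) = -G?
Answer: 9220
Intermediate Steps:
m(20)*((-7 + 5*3) - 469) = (-1*20)*((-7 + 5*3) - 469) = -20*((-7 + 15) - 469) = -20*(8 - 469) = -20*(-461) = 9220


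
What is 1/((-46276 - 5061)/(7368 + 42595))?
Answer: -49963/51337 ≈ -0.97324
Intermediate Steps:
1/((-46276 - 5061)/(7368 + 42595)) = 1/(-51337/49963) = -49963/51337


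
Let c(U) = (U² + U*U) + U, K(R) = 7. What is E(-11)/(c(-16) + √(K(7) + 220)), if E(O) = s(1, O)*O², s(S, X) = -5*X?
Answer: 3300880/245789 - 6655*√227/245789 ≈ 13.022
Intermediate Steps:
c(U) = U + 2*U² (c(U) = (U² + U²) + U = 2*U² + U = U + 2*U²)
E(O) = -5*O³ (E(O) = (-5*O)*O² = -5*O³)
E(-11)/(c(-16) + √(K(7) + 220)) = (-5*(-11)³)/(-16*(1 + 2*(-16)) + √(7 + 220)) = (-5*(-1331))/(-16*(1 - 32) + √227) = 6655/(-16*(-31) + √227) = 6655/(496 + √227)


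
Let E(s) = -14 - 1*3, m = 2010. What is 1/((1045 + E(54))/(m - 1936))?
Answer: 37/514 ≈ 0.071984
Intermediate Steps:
E(s) = -17 (E(s) = -14 - 3 = -17)
1/((1045 + E(54))/(m - 1936)) = 1/((1045 - 17)/(2010 - 1936)) = 1/(1028/74) = 1/(1028*(1/74)) = 1/(514/37) = 37/514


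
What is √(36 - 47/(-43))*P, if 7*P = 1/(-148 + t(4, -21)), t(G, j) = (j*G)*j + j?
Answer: √68585/480095 ≈ 0.00054549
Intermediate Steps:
t(G, j) = j + G*j² (t(G, j) = (G*j)*j + j = G*j² + j = j + G*j²)
P = 1/11165 (P = 1/(7*(-148 - 21*(1 + 4*(-21)))) = 1/(7*(-148 - 21*(1 - 84))) = 1/(7*(-148 - 21*(-83))) = 1/(7*(-148 + 1743)) = (⅐)/1595 = (⅐)*(1/1595) = 1/11165 ≈ 8.9566e-5)
√(36 - 47/(-43))*P = √(36 - 47/(-43))*(1/11165) = √(36 - 47*(-1/43))*(1/11165) = √(36 + 47/43)*(1/11165) = √(1595/43)*(1/11165) = (√68585/43)*(1/11165) = √68585/480095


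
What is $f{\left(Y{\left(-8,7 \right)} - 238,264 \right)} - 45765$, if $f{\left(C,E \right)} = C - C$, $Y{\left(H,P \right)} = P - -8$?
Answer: $-45765$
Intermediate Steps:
$Y{\left(H,P \right)} = 8 + P$ ($Y{\left(H,P \right)} = P + 8 = 8 + P$)
$f{\left(C,E \right)} = 0$
$f{\left(Y{\left(-8,7 \right)} - 238,264 \right)} - 45765 = 0 - 45765 = -45765$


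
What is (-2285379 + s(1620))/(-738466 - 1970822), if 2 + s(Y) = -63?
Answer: 571361/677322 ≈ 0.84356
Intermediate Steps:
s(Y) = -65 (s(Y) = -2 - 63 = -65)
(-2285379 + s(1620))/(-738466 - 1970822) = (-2285379 - 65)/(-738466 - 1970822) = -2285444/(-2709288) = -2285444*(-1/2709288) = 571361/677322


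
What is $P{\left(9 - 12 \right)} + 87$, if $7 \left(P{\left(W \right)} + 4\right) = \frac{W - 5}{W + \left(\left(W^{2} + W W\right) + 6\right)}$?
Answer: $\frac{12193}{147} \approx 82.946$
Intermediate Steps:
$P{\left(W \right)} = -4 + \frac{-5 + W}{7 \left(6 + W + 2 W^{2}\right)}$ ($P{\left(W \right)} = -4 + \frac{\left(W - 5\right) \frac{1}{W + \left(\left(W^{2} + W W\right) + 6\right)}}{7} = -4 + \frac{\left(-5 + W\right) \frac{1}{W + \left(\left(W^{2} + W^{2}\right) + 6\right)}}{7} = -4 + \frac{\left(-5 + W\right) \frac{1}{W + \left(2 W^{2} + 6\right)}}{7} = -4 + \frac{\left(-5 + W\right) \frac{1}{W + \left(6 + 2 W^{2}\right)}}{7} = -4 + \frac{\left(-5 + W\right) \frac{1}{6 + W + 2 W^{2}}}{7} = -4 + \frac{\frac{1}{6 + W + 2 W^{2}} \left(-5 + W\right)}{7} = -4 + \frac{-5 + W}{7 \left(6 + W + 2 W^{2}\right)}$)
$P{\left(9 - 12 \right)} + 87 = \frac{-173 - 56 \left(9 - 12\right)^{2} - 27 \left(9 - 12\right)}{7 \left(6 + \left(9 - 12\right) + 2 \left(9 - 12\right)^{2}\right)} + 87 = \frac{-173 - 56 \left(-3\right)^{2} - -81}{7 \left(6 - 3 + 2 \left(-3\right)^{2}\right)} + 87 = \frac{-173 - 504 + 81}{7 \left(6 - 3 + 2 \cdot 9\right)} + 87 = \frac{-173 - 504 + 81}{7 \left(6 - 3 + 18\right)} + 87 = \frac{1}{7} \cdot \frac{1}{21} \left(-596\right) + 87 = - \frac{596}{147} + 87 = \frac{12193}{147}$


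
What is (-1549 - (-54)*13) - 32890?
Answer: -33737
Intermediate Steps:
(-1549 - (-54)*13) - 32890 = (-1549 - 18*(-39)) - 32890 = (-1549 + 702) - 32890 = -847 - 32890 = -33737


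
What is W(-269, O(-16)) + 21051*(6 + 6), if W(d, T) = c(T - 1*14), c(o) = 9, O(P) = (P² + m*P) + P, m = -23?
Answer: 252621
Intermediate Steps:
O(P) = P² - 22*P (O(P) = (P² - 23*P) + P = P² - 22*P)
W(d, T) = 9
W(-269, O(-16)) + 21051*(6 + 6) = 9 + 21051*(6 + 6) = 9 + 21051*12 = 9 + 252612 = 252621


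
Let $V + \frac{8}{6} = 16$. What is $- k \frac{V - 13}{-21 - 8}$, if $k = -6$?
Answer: $- \frac{10}{29} \approx -0.34483$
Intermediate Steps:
$V = \frac{44}{3}$ ($V = - \frac{4}{3} + 16 = \frac{44}{3} \approx 14.667$)
$- k \frac{V - 13}{-21 - 8} = \left(-1\right) \left(-6\right) \frac{\frac{44}{3} - 13}{-21 - 8} = 6 \frac{5}{3 \left(-29\right)} = 6 \cdot \frac{5}{3} \left(- \frac{1}{29}\right) = 6 \left(- \frac{5}{87}\right) = - \frac{10}{29}$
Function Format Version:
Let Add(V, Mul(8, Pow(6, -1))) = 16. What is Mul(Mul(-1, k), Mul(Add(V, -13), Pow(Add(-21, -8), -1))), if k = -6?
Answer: Rational(-10, 29) ≈ -0.34483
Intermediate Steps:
V = Rational(44, 3) (V = Add(Rational(-4, 3), 16) = Rational(44, 3) ≈ 14.667)
Mul(Mul(-1, k), Mul(Add(V, -13), Pow(Add(-21, -8), -1))) = Mul(Mul(-1, -6), Mul(Add(Rational(44, 3), -13), Pow(Add(-21, -8), -1))) = Mul(6, Mul(Rational(5, 3), Pow(-29, -1))) = Mul(6, Mul(Rational(5, 3), Rational(-1, 29))) = Mul(6, Rational(-5, 87)) = Rational(-10, 29)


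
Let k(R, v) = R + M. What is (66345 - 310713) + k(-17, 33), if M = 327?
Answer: -244058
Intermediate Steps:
k(R, v) = 327 + R (k(R, v) = R + 327 = 327 + R)
(66345 - 310713) + k(-17, 33) = (66345 - 310713) + (327 - 17) = -244368 + 310 = -244058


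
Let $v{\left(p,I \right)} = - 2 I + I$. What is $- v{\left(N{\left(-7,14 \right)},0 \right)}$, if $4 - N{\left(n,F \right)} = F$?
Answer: $0$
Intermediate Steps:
$N{\left(n,F \right)} = 4 - F$
$v{\left(p,I \right)} = - I$
$- v{\left(N{\left(-7,14 \right)},0 \right)} = - \left(-1\right) 0 = \left(-1\right) 0 = 0$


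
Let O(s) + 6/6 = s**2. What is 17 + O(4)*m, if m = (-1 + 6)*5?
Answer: 392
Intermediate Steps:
O(s) = -1 + s**2
m = 25 (m = 5*5 = 25)
17 + O(4)*m = 17 + (-1 + 4**2)*25 = 17 + (-1 + 16)*25 = 17 + 15*25 = 17 + 375 = 392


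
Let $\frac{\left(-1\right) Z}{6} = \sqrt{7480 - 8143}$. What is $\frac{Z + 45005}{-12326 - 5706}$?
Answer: $- \frac{45005}{18032} + \frac{3 i \sqrt{663}}{9016} \approx -2.4958 + 0.0085677 i$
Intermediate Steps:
$Z = - 6 i \sqrt{663}$ ($Z = - 6 \sqrt{7480 - 8143} = - 6 \sqrt{-663} = - 6 i \sqrt{663} \approx - 154.49 i$)
$\frac{Z + 45005}{-12326 - 5706} = \frac{- 6 i \sqrt{663} + 45005}{-12326 - 5706} = \frac{45005 - 6 i \sqrt{663}}{-18032} = \left(45005 - 6 i \sqrt{663}\right) \left(- \frac{1}{18032}\right) = - \frac{45005}{18032} + \frac{3 i \sqrt{663}}{9016}$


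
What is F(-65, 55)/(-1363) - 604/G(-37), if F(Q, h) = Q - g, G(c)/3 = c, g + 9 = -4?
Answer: 829024/151293 ≈ 5.4796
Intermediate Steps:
g = -13 (g = -9 - 4 = -13)
G(c) = 3*c
F(Q, h) = 13 + Q (F(Q, h) = Q - 1*(-13) = Q + 13 = 13 + Q)
F(-65, 55)/(-1363) - 604/G(-37) = (13 - 65)/(-1363) - 604/(3*(-37)) = -52*(-1/1363) - 604/(-111) = 52/1363 - 604*(-1/111) = 52/1363 + 604/111 = 829024/151293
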